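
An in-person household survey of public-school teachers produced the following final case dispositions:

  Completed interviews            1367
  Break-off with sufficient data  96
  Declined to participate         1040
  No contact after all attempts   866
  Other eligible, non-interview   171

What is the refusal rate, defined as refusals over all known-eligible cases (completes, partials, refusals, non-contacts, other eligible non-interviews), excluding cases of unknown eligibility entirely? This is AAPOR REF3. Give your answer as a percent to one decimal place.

Num → 1040
Denominator → 1367 + 96 + 1040 + 866 + 171 = 3540
REF3 = 1040 / 3540 = 0.2938

29.4%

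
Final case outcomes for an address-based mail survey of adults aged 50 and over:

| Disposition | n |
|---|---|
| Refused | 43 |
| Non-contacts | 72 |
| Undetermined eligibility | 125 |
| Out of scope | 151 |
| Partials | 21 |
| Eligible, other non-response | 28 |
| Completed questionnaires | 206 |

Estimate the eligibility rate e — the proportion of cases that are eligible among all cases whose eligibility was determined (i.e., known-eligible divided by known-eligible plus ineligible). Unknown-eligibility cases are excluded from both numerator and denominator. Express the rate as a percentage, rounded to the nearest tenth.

71.0%

Eligible (known) → 206 + 21 + 43 + 72 + 28 = 370
e = 370 / (370 + 151) = 370 / 521 = 0.7102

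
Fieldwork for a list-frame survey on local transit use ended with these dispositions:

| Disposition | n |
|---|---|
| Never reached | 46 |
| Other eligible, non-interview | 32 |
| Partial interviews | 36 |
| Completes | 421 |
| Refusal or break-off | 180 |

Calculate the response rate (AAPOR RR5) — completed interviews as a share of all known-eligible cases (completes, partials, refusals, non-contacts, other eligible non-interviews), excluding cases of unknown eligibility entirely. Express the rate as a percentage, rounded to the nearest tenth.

Numerator → 421
Denominator → 421 + 36 + 180 + 46 + 32 = 715
RR5 = 421 / 715 = 0.5888

58.9%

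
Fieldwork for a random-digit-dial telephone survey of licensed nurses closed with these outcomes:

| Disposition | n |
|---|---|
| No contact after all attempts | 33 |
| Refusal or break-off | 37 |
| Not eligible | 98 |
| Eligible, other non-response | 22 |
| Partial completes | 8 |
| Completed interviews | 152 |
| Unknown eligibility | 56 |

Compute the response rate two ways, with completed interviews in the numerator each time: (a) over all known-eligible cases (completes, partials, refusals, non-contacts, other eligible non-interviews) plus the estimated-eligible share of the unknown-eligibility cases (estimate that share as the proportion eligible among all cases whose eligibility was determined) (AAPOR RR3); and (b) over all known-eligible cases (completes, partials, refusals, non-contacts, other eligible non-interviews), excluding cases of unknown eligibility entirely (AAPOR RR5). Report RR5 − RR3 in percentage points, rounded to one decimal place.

Num = 152
Known eligible = 152 + 8 + 37 + 33 + 22 = 252
e = 252 / (252 + 98) = 252 / 350 = 0.7200
Eligible share of unknowns = 0.7200 × 56 = 40.32
Denom = 252 + 40.32 = 292.32
RR3 = 152 / 292.32 = 0.5200
Denom = 152 + 8 + 37 + 33 + 22 = 252
RR5 = 152 / 252 = 0.6032
Difference = 60.32 − 52.00 = 8.32 percentage points

8.3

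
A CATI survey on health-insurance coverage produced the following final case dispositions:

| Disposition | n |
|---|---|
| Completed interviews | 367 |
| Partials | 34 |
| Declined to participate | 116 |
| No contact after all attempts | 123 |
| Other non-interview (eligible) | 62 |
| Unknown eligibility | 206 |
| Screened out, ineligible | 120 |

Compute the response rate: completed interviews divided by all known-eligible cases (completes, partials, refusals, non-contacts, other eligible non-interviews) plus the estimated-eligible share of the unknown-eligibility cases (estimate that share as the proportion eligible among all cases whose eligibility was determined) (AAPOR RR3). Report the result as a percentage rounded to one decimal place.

Numerator → 367
Determined eligible → 367 + 34 + 116 + 123 + 62 = 702
e = 702 / (702 + 120) = 702 / 822 = 0.8540
Estimated eligible among unknowns → 0.8540 × 206 = 175.92
Base → 702 + 175.92 = 877.92
RR3 = 367 / 877.92 = 0.4180

41.8%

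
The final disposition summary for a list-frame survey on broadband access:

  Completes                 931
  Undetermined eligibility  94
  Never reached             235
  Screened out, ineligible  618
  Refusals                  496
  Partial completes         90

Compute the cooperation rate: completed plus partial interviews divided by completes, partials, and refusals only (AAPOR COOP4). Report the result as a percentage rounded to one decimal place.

67.3%

Numerator → 931 + 90 = 1021
Denom → 931 + 90 + 496 = 1517
COOP4 = 1021 / 1517 = 0.6730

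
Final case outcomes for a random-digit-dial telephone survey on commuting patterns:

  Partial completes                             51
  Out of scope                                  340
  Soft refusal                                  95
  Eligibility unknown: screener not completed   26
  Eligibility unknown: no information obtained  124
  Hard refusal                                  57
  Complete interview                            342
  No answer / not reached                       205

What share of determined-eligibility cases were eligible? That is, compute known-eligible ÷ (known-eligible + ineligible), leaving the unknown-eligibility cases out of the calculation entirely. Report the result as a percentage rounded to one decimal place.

68.8%

Refusals = 57 + 95 = 152
Unknown if eligible = 26 + 124 = 150
Determined eligible = 342 + 51 + 152 + 205 = 750
e = 750 / (750 + 340) = 750 / 1090 = 0.6881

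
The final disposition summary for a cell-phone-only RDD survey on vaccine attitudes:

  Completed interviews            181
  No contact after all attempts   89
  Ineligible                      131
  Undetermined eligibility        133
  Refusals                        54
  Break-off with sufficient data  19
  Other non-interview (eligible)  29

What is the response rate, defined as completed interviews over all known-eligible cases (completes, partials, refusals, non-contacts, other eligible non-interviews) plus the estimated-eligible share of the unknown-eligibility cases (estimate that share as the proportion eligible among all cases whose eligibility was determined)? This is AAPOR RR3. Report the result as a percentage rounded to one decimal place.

Num → 181
Eligible (known) → 181 + 19 + 54 + 89 + 29 = 372
e = 372 / (372 + 131) = 372 / 503 = 0.7396
Estimated eligible among unknowns → 0.7396 × 133 = 98.37
Denominator → 372 + 98.37 = 470.37
RR3 = 181 / 470.37 = 0.3848

38.5%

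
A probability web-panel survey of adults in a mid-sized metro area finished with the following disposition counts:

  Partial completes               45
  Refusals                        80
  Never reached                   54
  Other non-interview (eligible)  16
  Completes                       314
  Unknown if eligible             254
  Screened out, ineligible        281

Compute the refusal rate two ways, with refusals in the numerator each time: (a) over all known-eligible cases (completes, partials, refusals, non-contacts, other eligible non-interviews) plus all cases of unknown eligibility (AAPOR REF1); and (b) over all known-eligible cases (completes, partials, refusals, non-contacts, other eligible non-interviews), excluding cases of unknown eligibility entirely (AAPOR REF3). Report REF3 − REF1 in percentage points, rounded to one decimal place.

Numerator → 80
Denominator → 314 + 45 + 80 + 54 + 16 + 254 = 763
REF1 = 80 / 763 = 0.1048
Denominator → 314 + 45 + 80 + 54 + 16 = 509
REF3 = 80 / 509 = 0.1572
Difference = 15.72 − 10.48 = 5.24 percentage points

5.2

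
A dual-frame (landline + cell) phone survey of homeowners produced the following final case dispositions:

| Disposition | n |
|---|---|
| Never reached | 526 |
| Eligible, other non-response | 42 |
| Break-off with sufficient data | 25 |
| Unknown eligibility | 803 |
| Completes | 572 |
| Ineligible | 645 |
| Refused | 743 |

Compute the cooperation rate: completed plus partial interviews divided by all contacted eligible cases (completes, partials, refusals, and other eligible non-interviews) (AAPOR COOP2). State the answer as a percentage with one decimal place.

43.2%

Top → 572 + 25 = 597
Denom → 572 + 25 + 743 + 42 = 1382
COOP2 = 597 / 1382 = 0.4320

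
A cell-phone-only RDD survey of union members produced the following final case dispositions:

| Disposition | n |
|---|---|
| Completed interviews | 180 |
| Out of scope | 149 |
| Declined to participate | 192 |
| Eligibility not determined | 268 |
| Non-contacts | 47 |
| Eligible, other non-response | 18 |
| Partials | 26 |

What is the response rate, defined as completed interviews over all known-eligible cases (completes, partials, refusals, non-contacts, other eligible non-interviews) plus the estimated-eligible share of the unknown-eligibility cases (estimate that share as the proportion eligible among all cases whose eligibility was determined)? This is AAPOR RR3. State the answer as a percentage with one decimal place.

27.0%

Top = 180
Eligible (known) = 180 + 26 + 192 + 47 + 18 = 463
e = 463 / (463 + 149) = 463 / 612 = 0.7565
Eligible share of unknowns = 0.7565 × 268 = 202.74
Denom = 463 + 202.74 = 665.74
RR3 = 180 / 665.74 = 0.2704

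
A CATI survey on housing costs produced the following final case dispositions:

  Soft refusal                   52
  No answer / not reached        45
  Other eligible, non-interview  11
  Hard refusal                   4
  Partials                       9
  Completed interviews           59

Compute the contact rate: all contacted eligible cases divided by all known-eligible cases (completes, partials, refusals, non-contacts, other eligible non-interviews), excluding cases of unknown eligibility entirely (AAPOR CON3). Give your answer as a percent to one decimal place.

Declined to participate = 4 + 52 = 56
Num → 59 + 9 + 56 + 11 = 135
Base → 59 + 9 + 56 + 45 + 11 = 180
CON3 = 135 / 180 = 0.7500

75.0%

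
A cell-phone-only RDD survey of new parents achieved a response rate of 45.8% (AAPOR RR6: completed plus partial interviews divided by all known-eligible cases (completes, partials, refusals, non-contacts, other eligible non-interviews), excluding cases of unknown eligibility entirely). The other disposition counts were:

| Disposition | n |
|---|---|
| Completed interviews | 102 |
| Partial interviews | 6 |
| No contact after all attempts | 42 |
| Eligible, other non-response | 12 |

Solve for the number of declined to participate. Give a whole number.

74

Top → 102 + 6 = 108
RR6 = 108 / D = 0.458
D = 108 / 0.458 = 235.8
Other denominator terms total 162
declined to participate = 235.8 − 162 ≈ 74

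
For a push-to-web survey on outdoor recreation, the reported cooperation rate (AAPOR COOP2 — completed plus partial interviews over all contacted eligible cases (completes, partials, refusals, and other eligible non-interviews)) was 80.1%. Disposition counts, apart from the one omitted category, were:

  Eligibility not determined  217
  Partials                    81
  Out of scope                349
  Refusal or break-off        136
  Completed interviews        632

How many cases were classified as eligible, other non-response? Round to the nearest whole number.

Top: 632 + 81 = 713
COOP2 = 713 / D = 0.801
D = 713 / 0.801 = 890.1
Rest of base = 849
eligible, other non-response = 890.1 − 849 ≈ 41

41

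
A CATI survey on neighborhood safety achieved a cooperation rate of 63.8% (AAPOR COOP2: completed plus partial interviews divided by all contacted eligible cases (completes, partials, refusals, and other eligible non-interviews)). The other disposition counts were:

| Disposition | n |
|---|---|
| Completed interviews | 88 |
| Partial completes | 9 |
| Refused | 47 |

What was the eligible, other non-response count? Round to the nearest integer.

8

Numerator → 88 + 9 = 97
COOP2 = 97 / D = 0.638
D = 97 / 0.638 = 152.0
Remaining denominator categories sum to 144
eligible, other non-response = 152.0 − 144 ≈ 8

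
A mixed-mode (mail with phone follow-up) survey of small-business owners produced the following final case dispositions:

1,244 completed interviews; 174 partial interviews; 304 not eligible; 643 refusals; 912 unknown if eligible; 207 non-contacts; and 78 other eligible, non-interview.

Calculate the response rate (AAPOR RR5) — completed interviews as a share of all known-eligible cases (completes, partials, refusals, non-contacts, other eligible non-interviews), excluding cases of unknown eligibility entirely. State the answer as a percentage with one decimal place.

53.0%

Num: 1244
Denominator: 1244 + 174 + 643 + 207 + 78 = 2346
RR5 = 1244 / 2346 = 0.5303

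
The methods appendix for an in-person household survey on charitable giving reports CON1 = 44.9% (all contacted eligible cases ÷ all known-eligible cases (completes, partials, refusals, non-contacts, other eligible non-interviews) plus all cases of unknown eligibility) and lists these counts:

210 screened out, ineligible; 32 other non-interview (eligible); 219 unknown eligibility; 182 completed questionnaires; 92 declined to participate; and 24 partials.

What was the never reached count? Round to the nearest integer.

Numerator = 182 + 24 + 92 + 32 = 330
CON1 = 330 / D = 0.449
D = 330 / 0.449 = 735.0
Other denominator terms total 549
never reached = 735.0 − 549 ≈ 186

186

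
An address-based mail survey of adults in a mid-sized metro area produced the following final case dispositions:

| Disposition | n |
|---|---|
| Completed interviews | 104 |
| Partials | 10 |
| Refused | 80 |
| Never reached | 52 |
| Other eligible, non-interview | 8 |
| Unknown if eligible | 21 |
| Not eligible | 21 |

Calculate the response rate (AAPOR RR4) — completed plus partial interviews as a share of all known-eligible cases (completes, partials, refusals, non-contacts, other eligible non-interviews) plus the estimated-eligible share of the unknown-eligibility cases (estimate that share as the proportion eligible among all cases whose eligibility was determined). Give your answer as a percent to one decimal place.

Num: 104 + 10 = 114
Known eligible: 104 + 10 + 80 + 52 + 8 = 254
e = 254 / (254 + 21) = 254 / 275 = 0.9236
Eligible share of unknowns: 0.9236 × 21 = 19.40
Denom: 254 + 19.40 = 273.40
RR4 = 114 / 273.40 = 0.4170

41.7%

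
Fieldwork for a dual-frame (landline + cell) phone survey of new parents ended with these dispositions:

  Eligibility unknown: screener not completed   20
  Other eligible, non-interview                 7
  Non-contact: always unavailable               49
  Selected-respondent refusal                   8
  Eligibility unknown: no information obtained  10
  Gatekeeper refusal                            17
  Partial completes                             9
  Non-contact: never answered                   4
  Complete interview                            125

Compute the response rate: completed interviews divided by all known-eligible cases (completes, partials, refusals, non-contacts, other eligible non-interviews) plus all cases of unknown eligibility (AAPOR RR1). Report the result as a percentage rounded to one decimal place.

50.2%

Declined to participate = 17 + 8 = 25
No answer / not reached = 4 + 49 = 53
Unknown if eligible = 20 + 10 = 30
Numerator → 125
Base → 125 + 9 + 25 + 53 + 7 + 30 = 249
RR1 = 125 / 249 = 0.5020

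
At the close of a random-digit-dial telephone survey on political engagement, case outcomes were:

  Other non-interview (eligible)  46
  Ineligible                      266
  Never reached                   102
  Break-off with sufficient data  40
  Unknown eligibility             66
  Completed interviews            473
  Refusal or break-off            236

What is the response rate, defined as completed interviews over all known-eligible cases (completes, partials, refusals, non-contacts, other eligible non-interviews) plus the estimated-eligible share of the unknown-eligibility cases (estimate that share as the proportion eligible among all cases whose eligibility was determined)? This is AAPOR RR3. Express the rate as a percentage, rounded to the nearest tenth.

49.9%

Numerator → 473
Known eligible → 473 + 40 + 236 + 102 + 46 = 897
e = 897 / (897 + 266) = 897 / 1163 = 0.7713
Estimated eligible among unknowns → 0.7713 × 66 = 50.91
Base → 897 + 50.91 = 947.91
RR3 = 473 / 947.91 = 0.4990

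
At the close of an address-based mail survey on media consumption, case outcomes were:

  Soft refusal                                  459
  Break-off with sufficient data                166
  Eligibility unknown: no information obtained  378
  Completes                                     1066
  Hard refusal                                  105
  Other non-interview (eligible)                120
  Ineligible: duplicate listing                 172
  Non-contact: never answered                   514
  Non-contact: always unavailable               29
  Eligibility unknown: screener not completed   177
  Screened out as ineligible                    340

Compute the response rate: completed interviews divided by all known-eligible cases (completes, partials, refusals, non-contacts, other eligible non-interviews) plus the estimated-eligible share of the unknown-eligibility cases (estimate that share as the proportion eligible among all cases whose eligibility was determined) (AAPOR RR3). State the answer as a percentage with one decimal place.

36.5%

Refused = 105 + 459 = 564
No answer / not reached = 514 + 29 = 543
Undetermined eligibility = 177 + 378 = 555
Out of scope = 340 + 172 = 512
Num = 1066
Determined eligible = 1066 + 166 + 564 + 543 + 120 = 2459
e = 2459 / (2459 + 512) = 2459 / 2971 = 0.8277
Eligible share of unknowns = 0.8277 × 555 = 459.37
Denominator = 2459 + 459.37 = 2918.37
RR3 = 1066 / 2918.37 = 0.3653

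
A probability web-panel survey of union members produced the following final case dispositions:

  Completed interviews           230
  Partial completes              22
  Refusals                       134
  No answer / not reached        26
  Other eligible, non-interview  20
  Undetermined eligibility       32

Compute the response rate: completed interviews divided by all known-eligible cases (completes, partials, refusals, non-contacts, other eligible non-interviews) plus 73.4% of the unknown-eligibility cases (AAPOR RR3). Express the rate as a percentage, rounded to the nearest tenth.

Numerator: 230
Eligible (known): 230 + 22 + 134 + 26 + 20 = 432
Estimated eligible among unknowns: 0.7340 × 32 = 23.49
Base: 432 + 23.49 = 455.49
RR3 = 230 / 455.49 = 0.5050

50.5%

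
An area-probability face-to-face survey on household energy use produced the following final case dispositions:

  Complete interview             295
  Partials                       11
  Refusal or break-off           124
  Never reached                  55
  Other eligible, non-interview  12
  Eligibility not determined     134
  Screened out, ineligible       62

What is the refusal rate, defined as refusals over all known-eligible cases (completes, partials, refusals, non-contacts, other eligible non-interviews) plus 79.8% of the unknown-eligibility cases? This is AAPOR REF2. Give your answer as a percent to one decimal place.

20.5%

Num → 124
Known eligible → 295 + 11 + 124 + 55 + 12 = 497
Eligible share of unknowns → 0.7980 × 134 = 106.93
Base → 497 + 106.93 = 603.93
REF2 = 124 / 603.93 = 0.2053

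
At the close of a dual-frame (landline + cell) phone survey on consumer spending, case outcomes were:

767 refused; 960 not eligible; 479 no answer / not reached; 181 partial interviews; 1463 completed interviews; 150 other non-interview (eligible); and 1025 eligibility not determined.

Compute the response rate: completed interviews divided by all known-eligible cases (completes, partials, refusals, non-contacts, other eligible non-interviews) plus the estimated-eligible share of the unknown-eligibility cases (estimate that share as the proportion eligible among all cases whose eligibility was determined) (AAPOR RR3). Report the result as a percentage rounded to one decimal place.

Numerator → 1463
Determined eligible → 1463 + 181 + 767 + 479 + 150 = 3040
e = 3040 / (3040 + 960) = 3040 / 4000 = 0.7600
Eligible share of unknowns → 0.7600 × 1025 = 779.00
Base → 3040 + 779.00 = 3819.00
RR3 = 1463 / 3819.00 = 0.3831

38.3%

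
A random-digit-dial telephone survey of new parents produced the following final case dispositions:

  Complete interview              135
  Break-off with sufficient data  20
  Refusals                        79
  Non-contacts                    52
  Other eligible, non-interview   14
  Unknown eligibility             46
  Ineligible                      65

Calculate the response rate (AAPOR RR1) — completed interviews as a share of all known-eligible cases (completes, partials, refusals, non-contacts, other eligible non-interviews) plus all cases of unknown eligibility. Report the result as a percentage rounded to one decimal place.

39.0%

Top → 135
Denom → 135 + 20 + 79 + 52 + 14 + 46 = 346
RR1 = 135 / 346 = 0.3902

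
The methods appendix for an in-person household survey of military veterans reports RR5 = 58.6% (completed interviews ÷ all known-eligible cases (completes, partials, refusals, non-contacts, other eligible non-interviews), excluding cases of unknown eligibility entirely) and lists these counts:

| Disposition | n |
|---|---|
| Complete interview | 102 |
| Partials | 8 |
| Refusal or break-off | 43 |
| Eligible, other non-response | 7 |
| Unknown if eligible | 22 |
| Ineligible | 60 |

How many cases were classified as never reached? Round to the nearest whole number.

14

RR5 = 102 / D = 0.586
D = 102 / 0.586 = 174.1
Rest of base = 160
never reached = 174.1 − 160 ≈ 14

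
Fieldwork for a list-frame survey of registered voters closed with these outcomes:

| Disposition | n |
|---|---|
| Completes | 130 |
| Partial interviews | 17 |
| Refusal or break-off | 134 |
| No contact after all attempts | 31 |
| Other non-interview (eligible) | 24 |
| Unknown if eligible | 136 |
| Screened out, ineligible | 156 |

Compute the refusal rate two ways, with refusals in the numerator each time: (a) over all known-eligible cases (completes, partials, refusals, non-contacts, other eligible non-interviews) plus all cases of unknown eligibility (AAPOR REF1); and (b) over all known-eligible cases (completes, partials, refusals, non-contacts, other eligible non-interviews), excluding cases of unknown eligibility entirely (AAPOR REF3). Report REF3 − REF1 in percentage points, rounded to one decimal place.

11.5

Num = 134
Denominator = 130 + 17 + 134 + 31 + 24 + 136 = 472
REF1 = 134 / 472 = 0.2839
Denominator = 130 + 17 + 134 + 31 + 24 = 336
REF3 = 134 / 336 = 0.3988
Difference = 39.88 − 28.39 = 11.49 percentage points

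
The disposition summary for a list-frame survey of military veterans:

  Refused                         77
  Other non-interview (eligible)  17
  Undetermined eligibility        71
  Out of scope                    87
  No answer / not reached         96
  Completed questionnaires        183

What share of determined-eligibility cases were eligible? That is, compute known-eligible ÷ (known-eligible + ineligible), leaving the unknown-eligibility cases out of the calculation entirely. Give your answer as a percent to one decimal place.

81.1%

Known eligible → 183 + 77 + 96 + 17 = 373
e = 373 / (373 + 87) = 373 / 460 = 0.8109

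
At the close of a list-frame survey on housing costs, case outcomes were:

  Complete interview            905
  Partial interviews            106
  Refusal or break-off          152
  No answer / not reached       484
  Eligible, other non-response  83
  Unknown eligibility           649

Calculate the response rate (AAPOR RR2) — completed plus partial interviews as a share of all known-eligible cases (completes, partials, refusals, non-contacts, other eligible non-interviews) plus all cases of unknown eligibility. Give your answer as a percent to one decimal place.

42.5%

Top → 905 + 106 = 1011
Denom → 905 + 106 + 152 + 484 + 83 + 649 = 2379
RR2 = 1011 / 2379 = 0.4250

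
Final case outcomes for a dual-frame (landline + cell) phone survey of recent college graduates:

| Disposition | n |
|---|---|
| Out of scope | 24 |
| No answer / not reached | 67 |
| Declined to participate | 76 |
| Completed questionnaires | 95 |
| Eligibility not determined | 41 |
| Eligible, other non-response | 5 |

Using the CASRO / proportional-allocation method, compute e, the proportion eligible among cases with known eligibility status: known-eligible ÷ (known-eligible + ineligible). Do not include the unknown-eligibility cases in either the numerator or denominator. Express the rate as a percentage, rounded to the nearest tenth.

91.0%

Eligible (known) → 95 + 76 + 67 + 5 = 243
e = 243 / (243 + 24) = 243 / 267 = 0.9101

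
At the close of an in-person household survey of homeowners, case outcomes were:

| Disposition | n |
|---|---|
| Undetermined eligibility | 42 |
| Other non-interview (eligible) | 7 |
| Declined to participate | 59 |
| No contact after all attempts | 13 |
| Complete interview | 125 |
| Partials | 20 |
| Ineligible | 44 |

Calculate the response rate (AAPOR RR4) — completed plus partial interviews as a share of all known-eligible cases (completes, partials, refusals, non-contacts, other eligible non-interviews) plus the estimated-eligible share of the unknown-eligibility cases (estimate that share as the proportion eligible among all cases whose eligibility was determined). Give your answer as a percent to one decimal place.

56.0%

Num → 125 + 20 = 145
Determined eligible → 125 + 20 + 59 + 13 + 7 = 224
e = 224 / (224 + 44) = 224 / 268 = 0.8358
e × U → 0.8358 × 42 = 35.10
Base → 224 + 35.10 = 259.10
RR4 = 145 / 259.10 = 0.5596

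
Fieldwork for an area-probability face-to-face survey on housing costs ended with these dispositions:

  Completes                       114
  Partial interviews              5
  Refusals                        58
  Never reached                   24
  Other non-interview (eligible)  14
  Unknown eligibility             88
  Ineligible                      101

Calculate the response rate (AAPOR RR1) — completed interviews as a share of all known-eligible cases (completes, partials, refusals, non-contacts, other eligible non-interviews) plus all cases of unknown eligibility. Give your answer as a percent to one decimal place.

37.6%

Num → 114
Denominator → 114 + 5 + 58 + 24 + 14 + 88 = 303
RR1 = 114 / 303 = 0.3762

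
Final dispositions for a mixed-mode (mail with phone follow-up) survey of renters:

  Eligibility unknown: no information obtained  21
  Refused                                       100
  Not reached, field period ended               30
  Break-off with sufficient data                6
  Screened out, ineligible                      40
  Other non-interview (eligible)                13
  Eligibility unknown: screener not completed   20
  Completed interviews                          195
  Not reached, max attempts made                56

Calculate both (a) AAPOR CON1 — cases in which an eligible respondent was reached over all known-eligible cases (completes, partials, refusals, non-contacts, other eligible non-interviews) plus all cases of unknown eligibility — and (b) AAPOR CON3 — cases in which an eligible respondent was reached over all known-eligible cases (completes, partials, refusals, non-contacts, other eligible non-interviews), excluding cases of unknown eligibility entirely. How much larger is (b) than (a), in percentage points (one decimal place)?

Non-contacts = 30 + 56 = 86
Unknown eligibility = 20 + 21 = 41
Numerator: 195 + 6 + 100 + 13 = 314
Base: 195 + 6 + 100 + 86 + 13 + 41 = 441
CON1 = 314 / 441 = 0.7120
Base: 195 + 6 + 100 + 86 + 13 = 400
CON3 = 314 / 400 = 0.7850
Difference = 78.50 − 71.20 = 7.30 percentage points

7.3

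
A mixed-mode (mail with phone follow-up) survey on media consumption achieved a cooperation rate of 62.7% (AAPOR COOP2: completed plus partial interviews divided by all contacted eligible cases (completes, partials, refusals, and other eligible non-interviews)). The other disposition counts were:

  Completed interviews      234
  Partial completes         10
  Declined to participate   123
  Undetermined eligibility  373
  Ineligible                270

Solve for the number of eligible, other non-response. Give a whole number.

Num: 234 + 10 = 244
COOP2 = 244 / D = 0.627
D = 244 / 0.627 = 389.2
Remaining denominator categories sum to 367
eligible, other non-response = 389.2 − 367 ≈ 22

22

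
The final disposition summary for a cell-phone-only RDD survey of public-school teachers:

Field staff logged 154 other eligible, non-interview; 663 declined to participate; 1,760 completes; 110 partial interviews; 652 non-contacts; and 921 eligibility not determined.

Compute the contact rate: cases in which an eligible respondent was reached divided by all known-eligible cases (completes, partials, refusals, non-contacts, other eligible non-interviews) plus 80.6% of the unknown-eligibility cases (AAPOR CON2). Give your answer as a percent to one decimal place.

65.8%

Numerator: 1760 + 110 + 663 + 154 = 2687
Known eligible: 1760 + 110 + 663 + 652 + 154 = 3339
Estimated eligible among unknowns: 0.8060 × 921 = 742.33
Denominator: 3339 + 742.33 = 4081.33
CON2 = 2687 / 4081.33 = 0.6584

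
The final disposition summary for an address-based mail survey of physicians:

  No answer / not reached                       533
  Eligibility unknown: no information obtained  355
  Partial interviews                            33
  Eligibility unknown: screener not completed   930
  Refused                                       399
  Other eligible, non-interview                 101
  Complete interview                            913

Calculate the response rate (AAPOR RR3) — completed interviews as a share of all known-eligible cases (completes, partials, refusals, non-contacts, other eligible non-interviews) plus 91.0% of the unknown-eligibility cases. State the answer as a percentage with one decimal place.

Eligibility not determined = 930 + 355 = 1285
Numerator → 913
Determined eligible → 913 + 33 + 399 + 533 + 101 = 1979
Eligible share of unknowns → 0.9100 × 1285 = 1169.35
Denom → 1979 + 1169.35 = 3148.35
RR3 = 913 / 3148.35 = 0.2900

29.0%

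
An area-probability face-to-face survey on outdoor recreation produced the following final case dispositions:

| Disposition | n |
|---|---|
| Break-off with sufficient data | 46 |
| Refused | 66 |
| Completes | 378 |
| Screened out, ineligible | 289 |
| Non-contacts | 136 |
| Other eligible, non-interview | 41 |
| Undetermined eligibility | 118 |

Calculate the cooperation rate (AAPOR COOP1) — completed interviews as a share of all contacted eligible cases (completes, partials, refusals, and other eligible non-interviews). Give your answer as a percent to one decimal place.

71.2%

Num → 378
Base → 378 + 46 + 66 + 41 = 531
COOP1 = 378 / 531 = 0.7119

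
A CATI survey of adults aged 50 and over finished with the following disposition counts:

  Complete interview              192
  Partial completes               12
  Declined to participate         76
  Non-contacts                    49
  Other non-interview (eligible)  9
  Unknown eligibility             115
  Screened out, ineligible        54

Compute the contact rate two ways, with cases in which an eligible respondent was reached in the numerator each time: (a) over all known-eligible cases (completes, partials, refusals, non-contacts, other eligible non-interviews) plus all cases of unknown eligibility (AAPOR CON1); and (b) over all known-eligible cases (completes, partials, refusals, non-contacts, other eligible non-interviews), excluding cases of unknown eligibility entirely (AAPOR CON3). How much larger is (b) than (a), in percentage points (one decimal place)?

21.7

Num → 192 + 12 + 76 + 9 = 289
Denom → 192 + 12 + 76 + 49 + 9 + 115 = 453
CON1 = 289 / 453 = 0.6380
Denom → 192 + 12 + 76 + 49 + 9 = 338
CON3 = 289 / 338 = 0.8550
Difference = 85.50 − 63.80 = 21.70 percentage points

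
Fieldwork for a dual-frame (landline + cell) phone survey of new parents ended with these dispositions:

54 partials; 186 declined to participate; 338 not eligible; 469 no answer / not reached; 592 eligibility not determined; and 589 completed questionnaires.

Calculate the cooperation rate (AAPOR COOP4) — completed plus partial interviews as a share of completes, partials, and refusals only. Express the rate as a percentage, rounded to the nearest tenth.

77.6%

Numerator = 589 + 54 = 643
Denom = 589 + 54 + 186 = 829
COOP4 = 643 / 829 = 0.7756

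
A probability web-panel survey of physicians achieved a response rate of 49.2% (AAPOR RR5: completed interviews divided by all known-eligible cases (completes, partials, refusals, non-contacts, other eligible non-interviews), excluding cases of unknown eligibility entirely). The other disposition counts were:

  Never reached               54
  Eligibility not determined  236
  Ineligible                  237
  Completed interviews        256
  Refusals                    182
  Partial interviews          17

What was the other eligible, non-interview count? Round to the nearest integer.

RR5 = 256 / D = 0.492
D = 256 / 0.492 = 520.3
Remaining denominator categories sum to 509
other eligible, non-interview = 520.3 − 509 ≈ 11

11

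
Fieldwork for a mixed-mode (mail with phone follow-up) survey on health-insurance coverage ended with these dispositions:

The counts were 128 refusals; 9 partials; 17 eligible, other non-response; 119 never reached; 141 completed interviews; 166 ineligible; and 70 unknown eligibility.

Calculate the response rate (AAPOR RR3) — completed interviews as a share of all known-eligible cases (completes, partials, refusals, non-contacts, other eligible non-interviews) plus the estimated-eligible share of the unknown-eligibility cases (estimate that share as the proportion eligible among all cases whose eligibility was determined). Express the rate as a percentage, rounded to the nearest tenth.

Top: 141
Determined eligible: 141 + 9 + 128 + 119 + 17 = 414
e = 414 / (414 + 166) = 414 / 580 = 0.7138
e × U: 0.7138 × 70 = 49.97
Denominator: 414 + 49.97 = 463.97
RR3 = 141 / 463.97 = 0.3039

30.4%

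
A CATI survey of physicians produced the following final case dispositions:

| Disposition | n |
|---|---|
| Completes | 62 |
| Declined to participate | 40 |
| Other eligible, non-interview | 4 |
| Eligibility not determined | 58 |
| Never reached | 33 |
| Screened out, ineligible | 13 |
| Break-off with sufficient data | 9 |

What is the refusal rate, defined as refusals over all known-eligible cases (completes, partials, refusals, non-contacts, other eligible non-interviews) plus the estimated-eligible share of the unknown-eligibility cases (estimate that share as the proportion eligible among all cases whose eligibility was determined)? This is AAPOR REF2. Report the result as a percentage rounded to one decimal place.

19.9%

Top = 40
Known eligible = 62 + 9 + 40 + 33 + 4 = 148
e = 148 / (148 + 13) = 148 / 161 = 0.9193
e × U = 0.9193 × 58 = 53.32
Denom = 148 + 53.32 = 201.32
REF2 = 40 / 201.32 = 0.1987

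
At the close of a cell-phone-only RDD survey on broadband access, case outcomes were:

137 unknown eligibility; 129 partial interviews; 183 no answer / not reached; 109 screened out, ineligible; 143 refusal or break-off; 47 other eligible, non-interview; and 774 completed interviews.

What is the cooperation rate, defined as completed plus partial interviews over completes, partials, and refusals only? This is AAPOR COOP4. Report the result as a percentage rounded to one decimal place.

86.3%

Num: 774 + 129 = 903
Denom: 774 + 129 + 143 = 1046
COOP4 = 903 / 1046 = 0.8633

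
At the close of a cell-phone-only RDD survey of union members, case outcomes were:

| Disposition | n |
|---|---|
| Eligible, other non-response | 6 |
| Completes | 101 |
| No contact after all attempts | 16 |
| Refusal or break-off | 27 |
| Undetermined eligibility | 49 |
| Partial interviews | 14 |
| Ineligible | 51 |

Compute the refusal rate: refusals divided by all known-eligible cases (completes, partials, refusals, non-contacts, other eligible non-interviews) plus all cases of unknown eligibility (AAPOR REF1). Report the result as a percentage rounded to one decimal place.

Numerator = 27
Base = 101 + 14 + 27 + 16 + 6 + 49 = 213
REF1 = 27 / 213 = 0.1268

12.7%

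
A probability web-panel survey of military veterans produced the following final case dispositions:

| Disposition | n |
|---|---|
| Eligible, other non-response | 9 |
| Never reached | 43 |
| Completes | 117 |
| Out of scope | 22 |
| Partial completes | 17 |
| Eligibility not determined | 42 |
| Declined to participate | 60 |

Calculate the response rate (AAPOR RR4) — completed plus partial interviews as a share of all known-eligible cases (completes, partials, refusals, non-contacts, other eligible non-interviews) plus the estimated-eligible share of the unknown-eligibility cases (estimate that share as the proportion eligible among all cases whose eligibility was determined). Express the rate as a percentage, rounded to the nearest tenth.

47.1%

Top = 117 + 17 = 134
Determined eligible = 117 + 17 + 60 + 43 + 9 = 246
e = 246 / (246 + 22) = 246 / 268 = 0.9179
Eligible share of unknowns = 0.9179 × 42 = 38.55
Base = 246 + 38.55 = 284.55
RR4 = 134 / 284.55 = 0.4709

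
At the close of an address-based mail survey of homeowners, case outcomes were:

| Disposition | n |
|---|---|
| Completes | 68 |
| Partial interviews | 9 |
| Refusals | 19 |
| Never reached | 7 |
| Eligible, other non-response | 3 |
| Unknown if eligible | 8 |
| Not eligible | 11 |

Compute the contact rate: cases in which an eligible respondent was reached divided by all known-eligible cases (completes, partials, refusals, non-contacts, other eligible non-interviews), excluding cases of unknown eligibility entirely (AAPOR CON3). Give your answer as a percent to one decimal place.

93.4%

Top: 68 + 9 + 19 + 3 = 99
Denom: 68 + 9 + 19 + 7 + 3 = 106
CON3 = 99 / 106 = 0.9340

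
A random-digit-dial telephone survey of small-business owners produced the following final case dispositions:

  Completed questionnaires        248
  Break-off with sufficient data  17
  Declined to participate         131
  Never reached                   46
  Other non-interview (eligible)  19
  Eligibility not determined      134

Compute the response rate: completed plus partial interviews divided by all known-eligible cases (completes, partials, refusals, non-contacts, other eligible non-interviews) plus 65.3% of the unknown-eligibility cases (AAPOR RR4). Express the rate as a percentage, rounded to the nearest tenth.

Top → 248 + 17 = 265
Eligible (known) → 248 + 17 + 131 + 46 + 19 = 461
e × U → 0.6530 × 134 = 87.50
Denominator → 461 + 87.50 = 548.50
RR4 = 265 / 548.50 = 0.4831

48.3%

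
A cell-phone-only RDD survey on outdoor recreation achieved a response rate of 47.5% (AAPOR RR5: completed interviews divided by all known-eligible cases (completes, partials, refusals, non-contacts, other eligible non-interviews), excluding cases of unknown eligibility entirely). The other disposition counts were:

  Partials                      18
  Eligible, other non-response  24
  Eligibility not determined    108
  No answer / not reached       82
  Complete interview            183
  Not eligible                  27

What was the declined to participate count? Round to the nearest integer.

RR5 = 183 / D = 0.475
D = 183 / 0.475 = 385.3
Remaining denominator categories sum to 307
declined to participate = 385.3 − 307 ≈ 78

78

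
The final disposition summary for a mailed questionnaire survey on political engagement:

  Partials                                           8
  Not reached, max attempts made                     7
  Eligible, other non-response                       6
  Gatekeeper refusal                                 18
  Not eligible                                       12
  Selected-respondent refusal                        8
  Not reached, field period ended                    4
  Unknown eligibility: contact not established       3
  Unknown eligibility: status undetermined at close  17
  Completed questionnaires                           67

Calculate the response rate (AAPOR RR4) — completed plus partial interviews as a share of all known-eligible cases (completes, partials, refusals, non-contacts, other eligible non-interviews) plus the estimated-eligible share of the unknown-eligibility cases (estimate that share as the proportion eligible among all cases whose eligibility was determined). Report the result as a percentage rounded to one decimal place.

Refusal or break-off = 18 + 8 = 26
Non-contacts = 4 + 7 = 11
Unknown eligibility = 3 + 17 = 20
Numerator → 67 + 8 = 75
Eligible (known) → 67 + 8 + 26 + 11 + 6 = 118
e = 118 / (118 + 12) = 118 / 130 = 0.9077
Eligible share of unknowns → 0.9077 × 20 = 18.15
Base → 118 + 18.15 = 136.15
RR4 = 75 / 136.15 = 0.5509

55.1%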